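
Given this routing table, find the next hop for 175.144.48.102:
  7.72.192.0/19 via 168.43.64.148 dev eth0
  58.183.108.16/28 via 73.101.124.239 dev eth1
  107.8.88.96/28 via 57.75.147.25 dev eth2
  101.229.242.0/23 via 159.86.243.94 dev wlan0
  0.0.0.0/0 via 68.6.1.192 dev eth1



Longest prefix match for 175.144.48.102:
  /19 7.72.192.0: no
  /28 58.183.108.16: no
  /28 107.8.88.96: no
  /23 101.229.242.0: no
  /0 0.0.0.0: MATCH
Selected: next-hop 68.6.1.192 via eth1 (matched /0)


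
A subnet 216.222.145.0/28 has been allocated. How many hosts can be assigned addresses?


Host bits = 32 - 28 = 4
Total addresses = 2^4 = 16
Usable = total - 2 (network and broadcast)
Usable hosts: 14


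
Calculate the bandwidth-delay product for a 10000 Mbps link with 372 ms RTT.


BDP = bandwidth * RTT
= 10000 Mbps * 372 ms
= 10000 * 1e6 * 372 / 1000 bits
= 3720000000 bits
= 465000000 bytes
= 454101.5625 KB
BDP = 3720000000 bits (465000000 bytes)


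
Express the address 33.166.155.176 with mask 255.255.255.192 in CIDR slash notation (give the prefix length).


Binary: 11111111.11111111.11111111.11000000
Count leading 1s
Prefix: /26


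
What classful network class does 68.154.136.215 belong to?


First octet: 68
Binary: 01000100
0xxxxxxx -> Class A (1-126)
Class A, default mask 255.0.0.0 (/8)


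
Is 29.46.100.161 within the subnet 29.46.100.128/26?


Subnet network: 29.46.100.128
Test IP AND mask: 29.46.100.128
Yes, 29.46.100.161 is in 29.46.100.128/26


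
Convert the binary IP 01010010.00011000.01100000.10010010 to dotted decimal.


01010010 = 82
00011000 = 24
01100000 = 96
10010010 = 146
IP: 82.24.96.146


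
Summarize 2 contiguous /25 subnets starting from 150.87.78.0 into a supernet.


Original prefix: /25
Number of subnets: 2 = 2^1
New prefix = 25 - 1 = 24
Supernet: 150.87.78.0/24


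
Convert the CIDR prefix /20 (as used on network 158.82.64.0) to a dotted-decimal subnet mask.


/20 means 20 network bits, 12 host bits
Binary: 11111111111111111111000000000000
Mask: 255.255.240.0


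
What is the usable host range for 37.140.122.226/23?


Network: 37.140.122.0
Broadcast: 37.140.123.255
First usable = network + 1
Last usable = broadcast - 1
Range: 37.140.122.1 to 37.140.123.254


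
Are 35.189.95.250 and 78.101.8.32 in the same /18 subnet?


Mask: 255.255.192.0
35.189.95.250 AND mask = 35.189.64.0
78.101.8.32 AND mask = 78.101.0.0
No, different subnets (35.189.64.0 vs 78.101.0.0)


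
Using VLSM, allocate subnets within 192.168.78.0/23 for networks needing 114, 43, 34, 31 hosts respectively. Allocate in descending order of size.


114 hosts -> /25 (126 usable): 192.168.78.0/25
43 hosts -> /26 (62 usable): 192.168.78.128/26
34 hosts -> /26 (62 usable): 192.168.78.192/26
31 hosts -> /26 (62 usable): 192.168.79.0/26
Allocation: 192.168.78.0/25 (114 hosts, 126 usable); 192.168.78.128/26 (43 hosts, 62 usable); 192.168.78.192/26 (34 hosts, 62 usable); 192.168.79.0/26 (31 hosts, 62 usable)


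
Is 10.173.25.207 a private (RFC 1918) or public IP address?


RFC 1918 private ranges:
  10.0.0.0/8 (10.0.0.0 - 10.255.255.255)
  172.16.0.0/12 (172.16.0.0 - 172.31.255.255)
  192.168.0.0/16 (192.168.0.0 - 192.168.255.255)
Private (in 10.0.0.0/8)


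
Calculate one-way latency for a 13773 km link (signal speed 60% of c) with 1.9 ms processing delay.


Speed = 0.6 * 3e5 km/s = 180000 km/s
Propagation delay = 13773 / 180000 = 0.0765 s = 76.5167 ms
Processing delay = 1.9 ms
Total one-way latency = 78.4167 ms


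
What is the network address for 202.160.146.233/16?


IP:   11001010.10100000.10010010.11101001
Mask: 11111111.11111111.00000000.00000000
AND operation:
Net:  11001010.10100000.00000000.00000000
Network: 202.160.0.0/16


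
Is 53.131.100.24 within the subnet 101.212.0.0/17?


Subnet network: 101.212.0.0
Test IP AND mask: 53.131.0.0
No, 53.131.100.24 is not in 101.212.0.0/17


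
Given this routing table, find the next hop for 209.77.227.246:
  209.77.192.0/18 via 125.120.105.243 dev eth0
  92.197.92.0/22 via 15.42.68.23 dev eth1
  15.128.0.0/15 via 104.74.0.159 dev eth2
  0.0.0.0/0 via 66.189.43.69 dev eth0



Longest prefix match for 209.77.227.246:
  /18 209.77.192.0: MATCH
  /22 92.197.92.0: no
  /15 15.128.0.0: no
  /0 0.0.0.0: MATCH
Selected: next-hop 125.120.105.243 via eth0 (matched /18)


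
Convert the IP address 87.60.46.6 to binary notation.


87 = 01010111
60 = 00111100
46 = 00101110
6 = 00000110
Binary: 01010111.00111100.00101110.00000110


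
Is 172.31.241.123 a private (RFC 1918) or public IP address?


RFC 1918 private ranges:
  10.0.0.0/8 (10.0.0.0 - 10.255.255.255)
  172.16.0.0/12 (172.16.0.0 - 172.31.255.255)
  192.168.0.0/16 (192.168.0.0 - 192.168.255.255)
Private (in 172.16.0.0/12)


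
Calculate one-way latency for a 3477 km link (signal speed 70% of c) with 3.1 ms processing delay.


Speed = 0.7 * 3e5 km/s = 210000 km/s
Propagation delay = 3477 / 210000 = 0.0166 s = 16.5571 ms
Processing delay = 3.1 ms
Total one-way latency = 19.6571 ms


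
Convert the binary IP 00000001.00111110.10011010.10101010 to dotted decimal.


00000001 = 1
00111110 = 62
10011010 = 154
10101010 = 170
IP: 1.62.154.170


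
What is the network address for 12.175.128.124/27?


IP:   00001100.10101111.10000000.01111100
Mask: 11111111.11111111.11111111.11100000
AND operation:
Net:  00001100.10101111.10000000.01100000
Network: 12.175.128.96/27


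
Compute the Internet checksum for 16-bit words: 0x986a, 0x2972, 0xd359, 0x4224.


Sum all words (with carry folding):
+ 0x986a = 0x986a
+ 0x2972 = 0xc1dc
+ 0xd359 = 0x9536
+ 0x4224 = 0xd75a
One's complement: ~0xd75a
Checksum = 0x28a5


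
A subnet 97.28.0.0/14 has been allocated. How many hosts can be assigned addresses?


Host bits = 32 - 14 = 18
Total addresses = 2^18 = 262144
Usable = total - 2 (network and broadcast)
Usable hosts: 262142


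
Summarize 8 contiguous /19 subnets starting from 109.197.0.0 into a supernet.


Original prefix: /19
Number of subnets: 8 = 2^3
New prefix = 19 - 3 = 16
Supernet: 109.197.0.0/16


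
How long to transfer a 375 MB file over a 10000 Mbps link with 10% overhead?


Effective throughput = 10000 * (1 - 10/100) = 9000 Mbps
File size in Mb = 375 * 8 = 3000 Mb
Time = 3000 / 9000
Time = 0.3333 seconds


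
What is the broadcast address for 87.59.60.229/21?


Network: 87.59.56.0/21
Host bits = 11
Set all host bits to 1:
Broadcast: 87.59.63.255


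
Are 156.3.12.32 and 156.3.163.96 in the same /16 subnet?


Mask: 255.255.0.0
156.3.12.32 AND mask = 156.3.0.0
156.3.163.96 AND mask = 156.3.0.0
Yes, same subnet (156.3.0.0)


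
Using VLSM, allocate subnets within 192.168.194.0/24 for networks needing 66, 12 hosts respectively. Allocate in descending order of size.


66 hosts -> /25 (126 usable): 192.168.194.0/25
12 hosts -> /28 (14 usable): 192.168.194.128/28
Allocation: 192.168.194.0/25 (66 hosts, 126 usable); 192.168.194.128/28 (12 hosts, 14 usable)


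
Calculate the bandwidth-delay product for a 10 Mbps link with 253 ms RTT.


BDP = bandwidth * RTT
= 10 Mbps * 253 ms
= 10 * 1e6 * 253 / 1000 bits
= 2530000 bits
= 316250 bytes
= 308.8379 KB
BDP = 2530000 bits (316250 bytes)


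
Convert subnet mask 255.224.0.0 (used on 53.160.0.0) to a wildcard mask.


Subnet mask: 255.224.0.0
Wildcard = 255.255.255.255 - subnet mask
255 - 255 = 0
255 - 224 = 31
255 - 0 = 255
255 - 0 = 255
Wildcard: 0.31.255.255


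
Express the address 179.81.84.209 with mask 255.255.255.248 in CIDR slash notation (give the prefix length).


Binary: 11111111.11111111.11111111.11111000
Count leading 1s
Prefix: /29


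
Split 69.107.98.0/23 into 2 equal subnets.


New prefix = 23 + 1 = 24
Each subnet has 256 addresses
  69.107.98.0/24
  69.107.99.0/24
Subnets: 69.107.98.0/24, 69.107.99.0/24


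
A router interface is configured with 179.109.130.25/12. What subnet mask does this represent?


/12 means 12 network bits, 20 host bits
Binary: 11111111111100000000000000000000
Mask: 255.240.0.0


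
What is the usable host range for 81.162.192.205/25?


Network: 81.162.192.128
Broadcast: 81.162.192.255
First usable = network + 1
Last usable = broadcast - 1
Range: 81.162.192.129 to 81.162.192.254


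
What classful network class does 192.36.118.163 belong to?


First octet: 192
Binary: 11000000
110xxxxx -> Class C (192-223)
Class C, default mask 255.255.255.0 (/24)


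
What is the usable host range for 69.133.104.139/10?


Network: 69.128.0.0
Broadcast: 69.191.255.255
First usable = network + 1
Last usable = broadcast - 1
Range: 69.128.0.1 to 69.191.255.254


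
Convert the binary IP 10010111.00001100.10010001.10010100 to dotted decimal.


10010111 = 151
00001100 = 12
10010001 = 145
10010100 = 148
IP: 151.12.145.148


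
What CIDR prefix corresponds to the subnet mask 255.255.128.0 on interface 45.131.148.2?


Binary: 11111111.11111111.10000000.00000000
Count leading 1s
Prefix: /17


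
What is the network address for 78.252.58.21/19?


IP:   01001110.11111100.00111010.00010101
Mask: 11111111.11111111.11100000.00000000
AND operation:
Net:  01001110.11111100.00100000.00000000
Network: 78.252.32.0/19


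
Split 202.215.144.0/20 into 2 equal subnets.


New prefix = 20 + 1 = 21
Each subnet has 2048 addresses
  202.215.144.0/21
  202.215.152.0/21
Subnets: 202.215.144.0/21, 202.215.152.0/21


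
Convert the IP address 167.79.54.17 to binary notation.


167 = 10100111
79 = 01001111
54 = 00110110
17 = 00010001
Binary: 10100111.01001111.00110110.00010001


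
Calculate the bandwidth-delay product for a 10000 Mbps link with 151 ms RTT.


BDP = bandwidth * RTT
= 10000 Mbps * 151 ms
= 10000 * 1e6 * 151 / 1000 bits
= 1510000000 bits
= 188750000 bytes
= 184326.1719 KB
BDP = 1510000000 bits (188750000 bytes)


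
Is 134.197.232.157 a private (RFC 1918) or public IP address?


RFC 1918 private ranges:
  10.0.0.0/8 (10.0.0.0 - 10.255.255.255)
  172.16.0.0/12 (172.16.0.0 - 172.31.255.255)
  192.168.0.0/16 (192.168.0.0 - 192.168.255.255)
Public (not in any RFC 1918 range)


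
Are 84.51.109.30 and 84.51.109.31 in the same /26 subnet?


Mask: 255.255.255.192
84.51.109.30 AND mask = 84.51.109.0
84.51.109.31 AND mask = 84.51.109.0
Yes, same subnet (84.51.109.0)


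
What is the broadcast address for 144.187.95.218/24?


Network: 144.187.95.0/24
Host bits = 8
Set all host bits to 1:
Broadcast: 144.187.95.255


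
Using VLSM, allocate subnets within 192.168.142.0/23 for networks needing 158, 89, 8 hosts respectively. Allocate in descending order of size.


158 hosts -> /24 (254 usable): 192.168.142.0/24
89 hosts -> /25 (126 usable): 192.168.143.0/25
8 hosts -> /28 (14 usable): 192.168.143.128/28
Allocation: 192.168.142.0/24 (158 hosts, 254 usable); 192.168.143.0/25 (89 hosts, 126 usable); 192.168.143.128/28 (8 hosts, 14 usable)


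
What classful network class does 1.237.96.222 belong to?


First octet: 1
Binary: 00000001
0xxxxxxx -> Class A (1-126)
Class A, default mask 255.0.0.0 (/8)


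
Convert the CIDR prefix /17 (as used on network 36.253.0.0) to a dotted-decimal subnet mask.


/17 means 17 network bits, 15 host bits
Binary: 11111111111111111000000000000000
Mask: 255.255.128.0


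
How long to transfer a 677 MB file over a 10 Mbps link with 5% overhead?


Effective throughput = 10 * (1 - 5/100) = 9.5 Mbps
File size in Mb = 677 * 8 = 5416 Mb
Time = 5416 / 9.5
Time = 570.1053 seconds


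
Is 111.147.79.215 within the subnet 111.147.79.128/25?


Subnet network: 111.147.79.128
Test IP AND mask: 111.147.79.128
Yes, 111.147.79.215 is in 111.147.79.128/25


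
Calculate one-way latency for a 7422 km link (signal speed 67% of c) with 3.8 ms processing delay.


Speed = 0.67 * 3e5 km/s = 201000 km/s
Propagation delay = 7422 / 201000 = 0.0369 s = 36.9254 ms
Processing delay = 3.8 ms
Total one-way latency = 40.7254 ms


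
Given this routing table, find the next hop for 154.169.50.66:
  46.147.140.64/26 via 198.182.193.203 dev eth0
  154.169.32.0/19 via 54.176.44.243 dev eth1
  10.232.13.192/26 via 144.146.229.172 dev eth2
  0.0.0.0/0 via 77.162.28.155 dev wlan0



Longest prefix match for 154.169.50.66:
  /26 46.147.140.64: no
  /19 154.169.32.0: MATCH
  /26 10.232.13.192: no
  /0 0.0.0.0: MATCH
Selected: next-hop 54.176.44.243 via eth1 (matched /19)


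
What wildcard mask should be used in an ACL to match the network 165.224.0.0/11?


Subnet mask: 255.224.0.0
Wildcard = 255.255.255.255 - subnet mask
255 - 255 = 0
255 - 224 = 31
255 - 0 = 255
255 - 0 = 255
Wildcard: 0.31.255.255


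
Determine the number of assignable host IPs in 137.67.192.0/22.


Host bits = 32 - 22 = 10
Total addresses = 2^10 = 1024
Usable = total - 2 (network and broadcast)
Usable hosts: 1022


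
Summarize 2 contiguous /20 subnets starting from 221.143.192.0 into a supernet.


Original prefix: /20
Number of subnets: 2 = 2^1
New prefix = 20 - 1 = 19
Supernet: 221.143.192.0/19


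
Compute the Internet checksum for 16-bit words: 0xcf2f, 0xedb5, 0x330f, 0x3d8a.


Sum all words (with carry folding):
+ 0xcf2f = 0xcf2f
+ 0xedb5 = 0xbce5
+ 0x330f = 0xeff4
+ 0x3d8a = 0x2d7f
One's complement: ~0x2d7f
Checksum = 0xd280


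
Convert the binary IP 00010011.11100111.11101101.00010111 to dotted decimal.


00010011 = 19
11100111 = 231
11101101 = 237
00010111 = 23
IP: 19.231.237.23


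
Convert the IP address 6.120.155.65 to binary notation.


6 = 00000110
120 = 01111000
155 = 10011011
65 = 01000001
Binary: 00000110.01111000.10011011.01000001


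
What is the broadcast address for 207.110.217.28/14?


Network: 207.108.0.0/14
Host bits = 18
Set all host bits to 1:
Broadcast: 207.111.255.255


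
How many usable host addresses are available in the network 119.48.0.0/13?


Host bits = 32 - 13 = 19
Total addresses = 2^19 = 524288
Usable = total - 2 (network and broadcast)
Usable hosts: 524286


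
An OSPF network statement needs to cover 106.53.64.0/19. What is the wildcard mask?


Subnet mask: 255.255.224.0
Wildcard = 255.255.255.255 - subnet mask
255 - 255 = 0
255 - 255 = 0
255 - 224 = 31
255 - 0 = 255
Wildcard: 0.0.31.255


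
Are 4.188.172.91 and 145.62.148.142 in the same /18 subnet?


Mask: 255.255.192.0
4.188.172.91 AND mask = 4.188.128.0
145.62.148.142 AND mask = 145.62.128.0
No, different subnets (4.188.128.0 vs 145.62.128.0)


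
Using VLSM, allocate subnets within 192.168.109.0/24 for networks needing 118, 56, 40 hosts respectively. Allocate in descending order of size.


118 hosts -> /25 (126 usable): 192.168.109.0/25
56 hosts -> /26 (62 usable): 192.168.109.128/26
40 hosts -> /26 (62 usable): 192.168.109.192/26
Allocation: 192.168.109.0/25 (118 hosts, 126 usable); 192.168.109.128/26 (56 hosts, 62 usable); 192.168.109.192/26 (40 hosts, 62 usable)


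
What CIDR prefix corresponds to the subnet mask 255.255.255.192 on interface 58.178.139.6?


Binary: 11111111.11111111.11111111.11000000
Count leading 1s
Prefix: /26


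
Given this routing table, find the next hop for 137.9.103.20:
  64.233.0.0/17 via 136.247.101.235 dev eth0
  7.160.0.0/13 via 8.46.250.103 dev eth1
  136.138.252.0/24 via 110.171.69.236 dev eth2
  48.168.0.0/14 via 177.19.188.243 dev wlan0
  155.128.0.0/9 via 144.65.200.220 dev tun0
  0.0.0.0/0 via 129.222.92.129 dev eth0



Longest prefix match for 137.9.103.20:
  /17 64.233.0.0: no
  /13 7.160.0.0: no
  /24 136.138.252.0: no
  /14 48.168.0.0: no
  /9 155.128.0.0: no
  /0 0.0.0.0: MATCH
Selected: next-hop 129.222.92.129 via eth0 (matched /0)


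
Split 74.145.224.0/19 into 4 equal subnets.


New prefix = 19 + 2 = 21
Each subnet has 2048 addresses
  74.145.224.0/21
  74.145.232.0/21
  74.145.240.0/21
  74.145.248.0/21
Subnets: 74.145.224.0/21, 74.145.232.0/21, 74.145.240.0/21, 74.145.248.0/21


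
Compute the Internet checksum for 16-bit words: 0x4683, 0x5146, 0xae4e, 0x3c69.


Sum all words (with carry folding):
+ 0x4683 = 0x4683
+ 0x5146 = 0x97c9
+ 0xae4e = 0x4618
+ 0x3c69 = 0x8281
One's complement: ~0x8281
Checksum = 0x7d7e


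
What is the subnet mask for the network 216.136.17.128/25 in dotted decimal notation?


/25 means 25 network bits, 7 host bits
Binary: 11111111111111111111111110000000
Mask: 255.255.255.128


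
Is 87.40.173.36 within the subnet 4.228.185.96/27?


Subnet network: 4.228.185.96
Test IP AND mask: 87.40.173.32
No, 87.40.173.36 is not in 4.228.185.96/27


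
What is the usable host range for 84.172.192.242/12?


Network: 84.160.0.0
Broadcast: 84.175.255.255
First usable = network + 1
Last usable = broadcast - 1
Range: 84.160.0.1 to 84.175.255.254


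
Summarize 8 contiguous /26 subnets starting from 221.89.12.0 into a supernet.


Original prefix: /26
Number of subnets: 8 = 2^3
New prefix = 26 - 3 = 23
Supernet: 221.89.12.0/23


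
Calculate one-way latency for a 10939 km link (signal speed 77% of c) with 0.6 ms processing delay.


Speed = 0.77 * 3e5 km/s = 231000 km/s
Propagation delay = 10939 / 231000 = 0.0474 s = 47.355 ms
Processing delay = 0.6 ms
Total one-way latency = 47.955 ms


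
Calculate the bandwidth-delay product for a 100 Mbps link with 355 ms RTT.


BDP = bandwidth * RTT
= 100 Mbps * 355 ms
= 100 * 1e6 * 355 / 1000 bits
= 35500000 bits
= 4437500 bytes
= 4333.4961 KB
BDP = 35500000 bits (4437500 bytes)


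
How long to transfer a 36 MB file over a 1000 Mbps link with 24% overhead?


Effective throughput = 1000 * (1 - 24/100) = 760 Mbps
File size in Mb = 36 * 8 = 288 Mb
Time = 288 / 760
Time = 0.3789 seconds


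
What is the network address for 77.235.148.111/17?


IP:   01001101.11101011.10010100.01101111
Mask: 11111111.11111111.10000000.00000000
AND operation:
Net:  01001101.11101011.10000000.00000000
Network: 77.235.128.0/17


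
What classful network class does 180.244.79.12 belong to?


First octet: 180
Binary: 10110100
10xxxxxx -> Class B (128-191)
Class B, default mask 255.255.0.0 (/16)


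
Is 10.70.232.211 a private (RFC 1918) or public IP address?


RFC 1918 private ranges:
  10.0.0.0/8 (10.0.0.0 - 10.255.255.255)
  172.16.0.0/12 (172.16.0.0 - 172.31.255.255)
  192.168.0.0/16 (192.168.0.0 - 192.168.255.255)
Private (in 10.0.0.0/8)


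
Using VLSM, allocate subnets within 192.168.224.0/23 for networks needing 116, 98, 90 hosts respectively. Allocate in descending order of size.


116 hosts -> /25 (126 usable): 192.168.224.0/25
98 hosts -> /25 (126 usable): 192.168.224.128/25
90 hosts -> /25 (126 usable): 192.168.225.0/25
Allocation: 192.168.224.0/25 (116 hosts, 126 usable); 192.168.224.128/25 (98 hosts, 126 usable); 192.168.225.0/25 (90 hosts, 126 usable)


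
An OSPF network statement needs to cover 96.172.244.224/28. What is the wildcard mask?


Subnet mask: 255.255.255.240
Wildcard = 255.255.255.255 - subnet mask
255 - 255 = 0
255 - 255 = 0
255 - 255 = 0
255 - 240 = 15
Wildcard: 0.0.0.15


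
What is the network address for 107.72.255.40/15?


IP:   01101011.01001000.11111111.00101000
Mask: 11111111.11111110.00000000.00000000
AND operation:
Net:  01101011.01001000.00000000.00000000
Network: 107.72.0.0/15


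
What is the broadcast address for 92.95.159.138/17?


Network: 92.95.128.0/17
Host bits = 15
Set all host bits to 1:
Broadcast: 92.95.255.255


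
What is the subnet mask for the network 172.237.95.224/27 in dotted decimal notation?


/27 means 27 network bits, 5 host bits
Binary: 11111111111111111111111111100000
Mask: 255.255.255.224


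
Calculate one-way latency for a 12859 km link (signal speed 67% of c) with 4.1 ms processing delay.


Speed = 0.67 * 3e5 km/s = 201000 km/s
Propagation delay = 12859 / 201000 = 0.064 s = 63.9751 ms
Processing delay = 4.1 ms
Total one-way latency = 68.0751 ms


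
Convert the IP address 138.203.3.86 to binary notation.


138 = 10001010
203 = 11001011
3 = 00000011
86 = 01010110
Binary: 10001010.11001011.00000011.01010110


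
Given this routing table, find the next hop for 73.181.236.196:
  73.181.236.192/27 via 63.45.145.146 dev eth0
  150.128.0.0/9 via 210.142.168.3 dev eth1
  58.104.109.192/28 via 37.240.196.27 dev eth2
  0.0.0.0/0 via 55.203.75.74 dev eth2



Longest prefix match for 73.181.236.196:
  /27 73.181.236.192: MATCH
  /9 150.128.0.0: no
  /28 58.104.109.192: no
  /0 0.0.0.0: MATCH
Selected: next-hop 63.45.145.146 via eth0 (matched /27)


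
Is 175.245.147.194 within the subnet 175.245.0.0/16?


Subnet network: 175.245.0.0
Test IP AND mask: 175.245.0.0
Yes, 175.245.147.194 is in 175.245.0.0/16


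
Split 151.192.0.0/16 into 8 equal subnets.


New prefix = 16 + 3 = 19
Each subnet has 8192 addresses
  151.192.0.0/19
  151.192.32.0/19
  151.192.64.0/19
  151.192.96.0/19
  151.192.128.0/19
  151.192.160.0/19
  151.192.192.0/19
  151.192.224.0/19
Subnets: 151.192.0.0/19, 151.192.32.0/19, 151.192.64.0/19, 151.192.96.0/19, 151.192.128.0/19, 151.192.160.0/19, 151.192.192.0/19, 151.192.224.0/19


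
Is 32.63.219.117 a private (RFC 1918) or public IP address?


RFC 1918 private ranges:
  10.0.0.0/8 (10.0.0.0 - 10.255.255.255)
  172.16.0.0/12 (172.16.0.0 - 172.31.255.255)
  192.168.0.0/16 (192.168.0.0 - 192.168.255.255)
Public (not in any RFC 1918 range)


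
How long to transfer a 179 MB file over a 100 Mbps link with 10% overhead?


Effective throughput = 100 * (1 - 10/100) = 90 Mbps
File size in Mb = 179 * 8 = 1432 Mb
Time = 1432 / 90
Time = 15.9111 seconds


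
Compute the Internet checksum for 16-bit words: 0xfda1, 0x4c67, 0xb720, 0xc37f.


Sum all words (with carry folding):
+ 0xfda1 = 0xfda1
+ 0x4c67 = 0x4a09
+ 0xb720 = 0x012a
+ 0xc37f = 0xc4a9
One's complement: ~0xc4a9
Checksum = 0x3b56


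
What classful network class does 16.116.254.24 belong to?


First octet: 16
Binary: 00010000
0xxxxxxx -> Class A (1-126)
Class A, default mask 255.0.0.0 (/8)


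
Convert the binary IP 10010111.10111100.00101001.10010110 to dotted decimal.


10010111 = 151
10111100 = 188
00101001 = 41
10010110 = 150
IP: 151.188.41.150


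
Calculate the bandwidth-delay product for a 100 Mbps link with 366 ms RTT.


BDP = bandwidth * RTT
= 100 Mbps * 366 ms
= 100 * 1e6 * 366 / 1000 bits
= 36600000 bits
= 4575000 bytes
= 4467.7734 KB
BDP = 36600000 bits (4575000 bytes)


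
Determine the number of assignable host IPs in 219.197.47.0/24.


Host bits = 32 - 24 = 8
Total addresses = 2^8 = 256
Usable = total - 2 (network and broadcast)
Usable hosts: 254


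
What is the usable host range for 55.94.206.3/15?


Network: 55.94.0.0
Broadcast: 55.95.255.255
First usable = network + 1
Last usable = broadcast - 1
Range: 55.94.0.1 to 55.95.255.254


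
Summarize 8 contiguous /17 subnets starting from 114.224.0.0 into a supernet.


Original prefix: /17
Number of subnets: 8 = 2^3
New prefix = 17 - 3 = 14
Supernet: 114.224.0.0/14


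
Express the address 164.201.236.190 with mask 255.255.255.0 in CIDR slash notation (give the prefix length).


Binary: 11111111.11111111.11111111.00000000
Count leading 1s
Prefix: /24


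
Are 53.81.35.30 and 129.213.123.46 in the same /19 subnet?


Mask: 255.255.224.0
53.81.35.30 AND mask = 53.81.32.0
129.213.123.46 AND mask = 129.213.96.0
No, different subnets (53.81.32.0 vs 129.213.96.0)


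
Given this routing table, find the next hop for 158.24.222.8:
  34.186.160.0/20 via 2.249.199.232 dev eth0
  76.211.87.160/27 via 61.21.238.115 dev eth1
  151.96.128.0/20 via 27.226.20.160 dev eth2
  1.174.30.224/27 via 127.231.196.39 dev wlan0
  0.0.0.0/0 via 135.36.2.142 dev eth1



Longest prefix match for 158.24.222.8:
  /20 34.186.160.0: no
  /27 76.211.87.160: no
  /20 151.96.128.0: no
  /27 1.174.30.224: no
  /0 0.0.0.0: MATCH
Selected: next-hop 135.36.2.142 via eth1 (matched /0)


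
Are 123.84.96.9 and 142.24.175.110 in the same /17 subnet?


Mask: 255.255.128.0
123.84.96.9 AND mask = 123.84.0.0
142.24.175.110 AND mask = 142.24.128.0
No, different subnets (123.84.0.0 vs 142.24.128.0)


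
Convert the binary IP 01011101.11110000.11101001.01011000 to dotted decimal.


01011101 = 93
11110000 = 240
11101001 = 233
01011000 = 88
IP: 93.240.233.88


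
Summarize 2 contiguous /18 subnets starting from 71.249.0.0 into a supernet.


Original prefix: /18
Number of subnets: 2 = 2^1
New prefix = 18 - 1 = 17
Supernet: 71.249.0.0/17


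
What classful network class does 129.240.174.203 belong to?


First octet: 129
Binary: 10000001
10xxxxxx -> Class B (128-191)
Class B, default mask 255.255.0.0 (/16)


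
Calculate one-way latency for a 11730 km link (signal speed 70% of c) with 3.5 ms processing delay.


Speed = 0.7 * 3e5 km/s = 210000 km/s
Propagation delay = 11730 / 210000 = 0.0559 s = 55.8571 ms
Processing delay = 3.5 ms
Total one-way latency = 59.3571 ms


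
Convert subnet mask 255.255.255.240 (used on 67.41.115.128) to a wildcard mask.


Subnet mask: 255.255.255.240
Wildcard = 255.255.255.255 - subnet mask
255 - 255 = 0
255 - 255 = 0
255 - 255 = 0
255 - 240 = 15
Wildcard: 0.0.0.15


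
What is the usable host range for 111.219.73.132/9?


Network: 111.128.0.0
Broadcast: 111.255.255.255
First usable = network + 1
Last usable = broadcast - 1
Range: 111.128.0.1 to 111.255.255.254


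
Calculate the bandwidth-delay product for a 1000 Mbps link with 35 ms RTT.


BDP = bandwidth * RTT
= 1000 Mbps * 35 ms
= 1000 * 1e6 * 35 / 1000 bits
= 35000000 bits
= 4375000 bytes
= 4272.4609 KB
BDP = 35000000 bits (4375000 bytes)


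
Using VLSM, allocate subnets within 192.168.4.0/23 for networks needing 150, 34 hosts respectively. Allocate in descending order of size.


150 hosts -> /24 (254 usable): 192.168.4.0/24
34 hosts -> /26 (62 usable): 192.168.5.0/26
Allocation: 192.168.4.0/24 (150 hosts, 254 usable); 192.168.5.0/26 (34 hosts, 62 usable)


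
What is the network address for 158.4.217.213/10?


IP:   10011110.00000100.11011001.11010101
Mask: 11111111.11000000.00000000.00000000
AND operation:
Net:  10011110.00000000.00000000.00000000
Network: 158.0.0.0/10


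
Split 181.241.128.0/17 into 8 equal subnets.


New prefix = 17 + 3 = 20
Each subnet has 4096 addresses
  181.241.128.0/20
  181.241.144.0/20
  181.241.160.0/20
  181.241.176.0/20
  181.241.192.0/20
  181.241.208.0/20
  181.241.224.0/20
  181.241.240.0/20
Subnets: 181.241.128.0/20, 181.241.144.0/20, 181.241.160.0/20, 181.241.176.0/20, 181.241.192.0/20, 181.241.208.0/20, 181.241.224.0/20, 181.241.240.0/20


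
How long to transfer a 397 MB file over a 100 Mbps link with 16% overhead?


Effective throughput = 100 * (1 - 16/100) = 84 Mbps
File size in Mb = 397 * 8 = 3176 Mb
Time = 3176 / 84
Time = 37.8095 seconds


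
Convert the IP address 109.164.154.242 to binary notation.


109 = 01101101
164 = 10100100
154 = 10011010
242 = 11110010
Binary: 01101101.10100100.10011010.11110010


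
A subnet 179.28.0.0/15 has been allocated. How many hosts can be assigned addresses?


Host bits = 32 - 15 = 17
Total addresses = 2^17 = 131072
Usable = total - 2 (network and broadcast)
Usable hosts: 131070


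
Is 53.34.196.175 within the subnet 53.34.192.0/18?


Subnet network: 53.34.192.0
Test IP AND mask: 53.34.192.0
Yes, 53.34.196.175 is in 53.34.192.0/18


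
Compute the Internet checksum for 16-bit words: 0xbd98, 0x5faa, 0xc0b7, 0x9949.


Sum all words (with carry folding):
+ 0xbd98 = 0xbd98
+ 0x5faa = 0x1d43
+ 0xc0b7 = 0xddfa
+ 0x9949 = 0x7744
One's complement: ~0x7744
Checksum = 0x88bb


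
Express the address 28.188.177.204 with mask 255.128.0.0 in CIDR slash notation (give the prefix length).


Binary: 11111111.10000000.00000000.00000000
Count leading 1s
Prefix: /9


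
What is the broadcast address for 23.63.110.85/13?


Network: 23.56.0.0/13
Host bits = 19
Set all host bits to 1:
Broadcast: 23.63.255.255


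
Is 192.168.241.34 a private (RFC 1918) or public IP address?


RFC 1918 private ranges:
  10.0.0.0/8 (10.0.0.0 - 10.255.255.255)
  172.16.0.0/12 (172.16.0.0 - 172.31.255.255)
  192.168.0.0/16 (192.168.0.0 - 192.168.255.255)
Private (in 192.168.0.0/16)


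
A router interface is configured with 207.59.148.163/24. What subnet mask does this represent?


/24 means 24 network bits, 8 host bits
Binary: 11111111111111111111111100000000
Mask: 255.255.255.0


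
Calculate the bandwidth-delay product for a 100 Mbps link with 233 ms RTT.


BDP = bandwidth * RTT
= 100 Mbps * 233 ms
= 100 * 1e6 * 233 / 1000 bits
= 23300000 bits
= 2912500 bytes
= 2844.2383 KB
BDP = 23300000 bits (2912500 bytes)


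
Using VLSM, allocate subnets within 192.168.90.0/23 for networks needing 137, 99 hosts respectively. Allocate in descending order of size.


137 hosts -> /24 (254 usable): 192.168.90.0/24
99 hosts -> /25 (126 usable): 192.168.91.0/25
Allocation: 192.168.90.0/24 (137 hosts, 254 usable); 192.168.91.0/25 (99 hosts, 126 usable)


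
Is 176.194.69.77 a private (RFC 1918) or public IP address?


RFC 1918 private ranges:
  10.0.0.0/8 (10.0.0.0 - 10.255.255.255)
  172.16.0.0/12 (172.16.0.0 - 172.31.255.255)
  192.168.0.0/16 (192.168.0.0 - 192.168.255.255)
Public (not in any RFC 1918 range)


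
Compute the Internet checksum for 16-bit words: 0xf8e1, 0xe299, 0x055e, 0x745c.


Sum all words (with carry folding):
+ 0xf8e1 = 0xf8e1
+ 0xe299 = 0xdb7b
+ 0x055e = 0xe0d9
+ 0x745c = 0x5536
One's complement: ~0x5536
Checksum = 0xaac9


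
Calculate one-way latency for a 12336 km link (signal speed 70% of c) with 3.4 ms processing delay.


Speed = 0.7 * 3e5 km/s = 210000 km/s
Propagation delay = 12336 / 210000 = 0.0587 s = 58.7429 ms
Processing delay = 3.4 ms
Total one-way latency = 62.1429 ms


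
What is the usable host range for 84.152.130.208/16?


Network: 84.152.0.0
Broadcast: 84.152.255.255
First usable = network + 1
Last usable = broadcast - 1
Range: 84.152.0.1 to 84.152.255.254


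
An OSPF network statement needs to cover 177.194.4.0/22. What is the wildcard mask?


Subnet mask: 255.255.252.0
Wildcard = 255.255.255.255 - subnet mask
255 - 255 = 0
255 - 255 = 0
255 - 252 = 3
255 - 0 = 255
Wildcard: 0.0.3.255


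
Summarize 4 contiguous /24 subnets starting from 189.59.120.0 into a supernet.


Original prefix: /24
Number of subnets: 4 = 2^2
New prefix = 24 - 2 = 22
Supernet: 189.59.120.0/22


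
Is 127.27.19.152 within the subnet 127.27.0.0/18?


Subnet network: 127.27.0.0
Test IP AND mask: 127.27.0.0
Yes, 127.27.19.152 is in 127.27.0.0/18


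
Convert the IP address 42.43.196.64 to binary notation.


42 = 00101010
43 = 00101011
196 = 11000100
64 = 01000000
Binary: 00101010.00101011.11000100.01000000


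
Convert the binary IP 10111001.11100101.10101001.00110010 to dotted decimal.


10111001 = 185
11100101 = 229
10101001 = 169
00110010 = 50
IP: 185.229.169.50


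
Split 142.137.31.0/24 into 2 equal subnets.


New prefix = 24 + 1 = 25
Each subnet has 128 addresses
  142.137.31.0/25
  142.137.31.128/25
Subnets: 142.137.31.0/25, 142.137.31.128/25


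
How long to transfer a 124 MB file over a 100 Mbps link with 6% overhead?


Effective throughput = 100 * (1 - 6/100) = 94 Mbps
File size in Mb = 124 * 8 = 992 Mb
Time = 992 / 94
Time = 10.5532 seconds


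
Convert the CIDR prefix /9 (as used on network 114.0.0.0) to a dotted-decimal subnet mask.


/9 means 9 network bits, 23 host bits
Binary: 11111111100000000000000000000000
Mask: 255.128.0.0


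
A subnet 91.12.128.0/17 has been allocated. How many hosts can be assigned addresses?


Host bits = 32 - 17 = 15
Total addresses = 2^15 = 32768
Usable = total - 2 (network and broadcast)
Usable hosts: 32766


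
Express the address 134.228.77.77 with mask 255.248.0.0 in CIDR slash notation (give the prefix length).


Binary: 11111111.11111000.00000000.00000000
Count leading 1s
Prefix: /13


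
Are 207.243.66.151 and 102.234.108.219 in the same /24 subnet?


Mask: 255.255.255.0
207.243.66.151 AND mask = 207.243.66.0
102.234.108.219 AND mask = 102.234.108.0
No, different subnets (207.243.66.0 vs 102.234.108.0)


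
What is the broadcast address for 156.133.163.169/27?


Network: 156.133.163.160/27
Host bits = 5
Set all host bits to 1:
Broadcast: 156.133.163.191


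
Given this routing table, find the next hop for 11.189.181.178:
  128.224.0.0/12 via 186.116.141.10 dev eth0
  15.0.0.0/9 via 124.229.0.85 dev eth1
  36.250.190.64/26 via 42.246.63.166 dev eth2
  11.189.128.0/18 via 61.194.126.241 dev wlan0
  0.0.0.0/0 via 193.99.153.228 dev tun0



Longest prefix match for 11.189.181.178:
  /12 128.224.0.0: no
  /9 15.0.0.0: no
  /26 36.250.190.64: no
  /18 11.189.128.0: MATCH
  /0 0.0.0.0: MATCH
Selected: next-hop 61.194.126.241 via wlan0 (matched /18)


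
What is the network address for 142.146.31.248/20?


IP:   10001110.10010010.00011111.11111000
Mask: 11111111.11111111.11110000.00000000
AND operation:
Net:  10001110.10010010.00010000.00000000
Network: 142.146.16.0/20


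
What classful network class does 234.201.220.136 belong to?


First octet: 234
Binary: 11101010
1110xxxx -> Class D (224-239)
Class D (multicast), default mask N/A


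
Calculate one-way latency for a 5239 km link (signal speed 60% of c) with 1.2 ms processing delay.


Speed = 0.6 * 3e5 km/s = 180000 km/s
Propagation delay = 5239 / 180000 = 0.0291 s = 29.1056 ms
Processing delay = 1.2 ms
Total one-way latency = 30.3056 ms


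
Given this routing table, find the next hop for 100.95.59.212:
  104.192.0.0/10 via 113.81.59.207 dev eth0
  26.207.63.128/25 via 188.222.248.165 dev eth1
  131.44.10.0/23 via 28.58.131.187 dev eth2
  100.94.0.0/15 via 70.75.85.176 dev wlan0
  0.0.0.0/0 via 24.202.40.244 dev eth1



Longest prefix match for 100.95.59.212:
  /10 104.192.0.0: no
  /25 26.207.63.128: no
  /23 131.44.10.0: no
  /15 100.94.0.0: MATCH
  /0 0.0.0.0: MATCH
Selected: next-hop 70.75.85.176 via wlan0 (matched /15)


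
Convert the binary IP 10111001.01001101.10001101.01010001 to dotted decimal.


10111001 = 185
01001101 = 77
10001101 = 141
01010001 = 81
IP: 185.77.141.81


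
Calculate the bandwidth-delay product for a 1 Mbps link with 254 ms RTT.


BDP = bandwidth * RTT
= 1 Mbps * 254 ms
= 1 * 1e6 * 254 / 1000 bits
= 254000 bits
= 31750 bytes
= 31.0059 KB
BDP = 254000 bits (31750 bytes)


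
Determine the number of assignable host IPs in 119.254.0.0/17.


Host bits = 32 - 17 = 15
Total addresses = 2^15 = 32768
Usable = total - 2 (network and broadcast)
Usable hosts: 32766


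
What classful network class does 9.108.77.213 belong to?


First octet: 9
Binary: 00001001
0xxxxxxx -> Class A (1-126)
Class A, default mask 255.0.0.0 (/8)


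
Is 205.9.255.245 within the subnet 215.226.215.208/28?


Subnet network: 215.226.215.208
Test IP AND mask: 205.9.255.240
No, 205.9.255.245 is not in 215.226.215.208/28


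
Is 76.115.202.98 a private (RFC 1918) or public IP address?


RFC 1918 private ranges:
  10.0.0.0/8 (10.0.0.0 - 10.255.255.255)
  172.16.0.0/12 (172.16.0.0 - 172.31.255.255)
  192.168.0.0/16 (192.168.0.0 - 192.168.255.255)
Public (not in any RFC 1918 range)


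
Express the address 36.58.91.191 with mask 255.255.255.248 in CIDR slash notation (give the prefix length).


Binary: 11111111.11111111.11111111.11111000
Count leading 1s
Prefix: /29


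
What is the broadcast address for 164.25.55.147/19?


Network: 164.25.32.0/19
Host bits = 13
Set all host bits to 1:
Broadcast: 164.25.63.255


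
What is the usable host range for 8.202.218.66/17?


Network: 8.202.128.0
Broadcast: 8.202.255.255
First usable = network + 1
Last usable = broadcast - 1
Range: 8.202.128.1 to 8.202.255.254


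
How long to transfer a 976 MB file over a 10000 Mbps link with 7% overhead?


Effective throughput = 10000 * (1 - 7/100) = 9300 Mbps
File size in Mb = 976 * 8 = 7808 Mb
Time = 7808 / 9300
Time = 0.8396 seconds


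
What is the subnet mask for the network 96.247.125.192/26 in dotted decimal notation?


/26 means 26 network bits, 6 host bits
Binary: 11111111111111111111111111000000
Mask: 255.255.255.192


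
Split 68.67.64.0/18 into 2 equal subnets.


New prefix = 18 + 1 = 19
Each subnet has 8192 addresses
  68.67.64.0/19
  68.67.96.0/19
Subnets: 68.67.64.0/19, 68.67.96.0/19


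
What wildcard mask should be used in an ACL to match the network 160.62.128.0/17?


Subnet mask: 255.255.128.0
Wildcard = 255.255.255.255 - subnet mask
255 - 255 = 0
255 - 255 = 0
255 - 128 = 127
255 - 0 = 255
Wildcard: 0.0.127.255


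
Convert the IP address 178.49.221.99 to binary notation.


178 = 10110010
49 = 00110001
221 = 11011101
99 = 01100011
Binary: 10110010.00110001.11011101.01100011


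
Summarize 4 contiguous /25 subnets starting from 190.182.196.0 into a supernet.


Original prefix: /25
Number of subnets: 4 = 2^2
New prefix = 25 - 2 = 23
Supernet: 190.182.196.0/23


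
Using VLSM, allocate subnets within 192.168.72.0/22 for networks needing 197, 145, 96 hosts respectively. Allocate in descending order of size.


197 hosts -> /24 (254 usable): 192.168.72.0/24
145 hosts -> /24 (254 usable): 192.168.73.0/24
96 hosts -> /25 (126 usable): 192.168.74.0/25
Allocation: 192.168.72.0/24 (197 hosts, 254 usable); 192.168.73.0/24 (145 hosts, 254 usable); 192.168.74.0/25 (96 hosts, 126 usable)


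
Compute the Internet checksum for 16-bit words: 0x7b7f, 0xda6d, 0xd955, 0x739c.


Sum all words (with carry folding):
+ 0x7b7f = 0x7b7f
+ 0xda6d = 0x55ed
+ 0xd955 = 0x2f43
+ 0x739c = 0xa2df
One's complement: ~0xa2df
Checksum = 0x5d20


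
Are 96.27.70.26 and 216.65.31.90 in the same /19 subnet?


Mask: 255.255.224.0
96.27.70.26 AND mask = 96.27.64.0
216.65.31.90 AND mask = 216.65.0.0
No, different subnets (96.27.64.0 vs 216.65.0.0)


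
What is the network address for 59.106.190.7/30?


IP:   00111011.01101010.10111110.00000111
Mask: 11111111.11111111.11111111.11111100
AND operation:
Net:  00111011.01101010.10111110.00000100
Network: 59.106.190.4/30


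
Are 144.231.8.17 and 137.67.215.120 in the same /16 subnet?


Mask: 255.255.0.0
144.231.8.17 AND mask = 144.231.0.0
137.67.215.120 AND mask = 137.67.0.0
No, different subnets (144.231.0.0 vs 137.67.0.0)


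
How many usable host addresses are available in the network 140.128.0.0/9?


Host bits = 32 - 9 = 23
Total addresses = 2^23 = 8388608
Usable = total - 2 (network and broadcast)
Usable hosts: 8388606


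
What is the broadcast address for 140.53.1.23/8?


Network: 140.0.0.0/8
Host bits = 24
Set all host bits to 1:
Broadcast: 140.255.255.255


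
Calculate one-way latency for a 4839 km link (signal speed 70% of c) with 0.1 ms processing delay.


Speed = 0.7 * 3e5 km/s = 210000 km/s
Propagation delay = 4839 / 210000 = 0.023 s = 23.0429 ms
Processing delay = 0.1 ms
Total one-way latency = 23.1429 ms


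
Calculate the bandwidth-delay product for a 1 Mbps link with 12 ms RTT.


BDP = bandwidth * RTT
= 1 Mbps * 12 ms
= 1 * 1e6 * 12 / 1000 bits
= 12000 bits
= 1500 bytes
= 1.4648 KB
BDP = 12000 bits (1500 bytes)


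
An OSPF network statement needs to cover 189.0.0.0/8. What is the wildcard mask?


Subnet mask: 255.0.0.0
Wildcard = 255.255.255.255 - subnet mask
255 - 255 = 0
255 - 0 = 255
255 - 0 = 255
255 - 0 = 255
Wildcard: 0.255.255.255


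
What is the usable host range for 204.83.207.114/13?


Network: 204.80.0.0
Broadcast: 204.87.255.255
First usable = network + 1
Last usable = broadcast - 1
Range: 204.80.0.1 to 204.87.255.254


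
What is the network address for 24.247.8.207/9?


IP:   00011000.11110111.00001000.11001111
Mask: 11111111.10000000.00000000.00000000
AND operation:
Net:  00011000.10000000.00000000.00000000
Network: 24.128.0.0/9


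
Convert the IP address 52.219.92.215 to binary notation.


52 = 00110100
219 = 11011011
92 = 01011100
215 = 11010111
Binary: 00110100.11011011.01011100.11010111
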